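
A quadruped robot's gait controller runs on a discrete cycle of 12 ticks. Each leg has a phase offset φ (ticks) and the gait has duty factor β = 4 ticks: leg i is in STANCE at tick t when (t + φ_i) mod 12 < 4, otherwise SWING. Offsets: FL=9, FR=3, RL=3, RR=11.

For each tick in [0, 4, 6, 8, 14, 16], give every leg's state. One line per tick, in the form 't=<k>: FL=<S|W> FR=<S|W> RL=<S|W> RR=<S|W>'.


t=0: phase=(9,3,3,11) vs β=4 → FL=W FR=S RL=S RR=W
t=4: phase=(1,7,7,3) vs β=4 → FL=S FR=W RL=W RR=S
t=6: phase=(3,9,9,5) vs β=4 → FL=S FR=W RL=W RR=W
t=8: phase=(5,11,11,7) vs β=4 → FL=W FR=W RL=W RR=W
t=14: phase=(11,5,5,1) vs β=4 → FL=W FR=W RL=W RR=S
t=16: phase=(1,7,7,3) vs β=4 → FL=S FR=W RL=W RR=S

t=0: FL=W FR=S RL=S RR=W
t=4: FL=S FR=W RL=W RR=S
t=6: FL=S FR=W RL=W RR=W
t=8: FL=W FR=W RL=W RR=W
t=14: FL=W FR=W RL=W RR=S
t=16: FL=S FR=W RL=W RR=S


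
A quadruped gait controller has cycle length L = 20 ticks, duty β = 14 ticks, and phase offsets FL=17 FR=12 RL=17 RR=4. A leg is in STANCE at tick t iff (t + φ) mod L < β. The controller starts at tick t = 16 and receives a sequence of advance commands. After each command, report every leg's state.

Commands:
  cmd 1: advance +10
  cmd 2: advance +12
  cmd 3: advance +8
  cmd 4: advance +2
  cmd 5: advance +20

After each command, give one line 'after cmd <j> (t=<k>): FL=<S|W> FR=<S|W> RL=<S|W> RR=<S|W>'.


after cmd 1 (t=26): FL=S FR=W RL=S RR=S
after cmd 2 (t=38): FL=W FR=S RL=W RR=S
after cmd 3 (t=46): FL=S FR=W RL=S RR=S
after cmd 4 (t=48): FL=S FR=S RL=S RR=S
after cmd 5 (t=68): FL=S FR=S RL=S RR=S

start t=16: FL=S FR=S RL=S RR=S
cmd 1: advance +10 → t=26, phase=(3,18,3,10) → FL=S FR=W RL=S RR=S
cmd 2: advance +12 → t=38, phase=(15,10,15,2) → FL=W FR=S RL=W RR=S
cmd 3: advance +8 → t=46, phase=(3,18,3,10) → FL=S FR=W RL=S RR=S
cmd 4: advance +2 → t=48, phase=(5,0,5,12) → FL=S FR=S RL=S RR=S
cmd 5: advance +20 → t=68, phase=(5,0,5,12) → FL=S FR=S RL=S RR=S


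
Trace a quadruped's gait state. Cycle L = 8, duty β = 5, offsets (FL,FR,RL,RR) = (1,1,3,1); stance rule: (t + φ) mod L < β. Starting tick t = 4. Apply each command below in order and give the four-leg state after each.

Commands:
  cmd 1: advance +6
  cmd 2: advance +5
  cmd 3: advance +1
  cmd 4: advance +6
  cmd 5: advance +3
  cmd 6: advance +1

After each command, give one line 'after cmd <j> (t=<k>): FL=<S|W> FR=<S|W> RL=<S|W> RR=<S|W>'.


start t=4: FL=W FR=W RL=W RR=W
cmd 1: advance +6 → t=10, phase=(3,3,5,3) → FL=S FR=S RL=W RR=S
cmd 2: advance +5 → t=15, phase=(0,0,2,0) → FL=S FR=S RL=S RR=S
cmd 3: advance +1 → t=16, phase=(1,1,3,1) → FL=S FR=S RL=S RR=S
cmd 4: advance +6 → t=22, phase=(7,7,1,7) → FL=W FR=W RL=S RR=W
cmd 5: advance +3 → t=25, phase=(2,2,4,2) → FL=S FR=S RL=S RR=S
cmd 6: advance +1 → t=26, phase=(3,3,5,3) → FL=S FR=S RL=W RR=S

after cmd 1 (t=10): FL=S FR=S RL=W RR=S
after cmd 2 (t=15): FL=S FR=S RL=S RR=S
after cmd 3 (t=16): FL=S FR=S RL=S RR=S
after cmd 4 (t=22): FL=W FR=W RL=S RR=W
after cmd 5 (t=25): FL=S FR=S RL=S RR=S
after cmd 6 (t=26): FL=S FR=S RL=W RR=S


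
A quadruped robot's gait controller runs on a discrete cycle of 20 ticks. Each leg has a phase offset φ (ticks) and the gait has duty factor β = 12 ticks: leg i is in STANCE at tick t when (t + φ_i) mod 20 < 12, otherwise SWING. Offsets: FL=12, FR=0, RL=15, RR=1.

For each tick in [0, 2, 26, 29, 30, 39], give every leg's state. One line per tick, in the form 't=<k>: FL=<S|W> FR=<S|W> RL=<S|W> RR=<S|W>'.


t=0: phase=(12,0,15,1) vs β=12 → FL=W FR=S RL=W RR=S
t=2: phase=(14,2,17,3) vs β=12 → FL=W FR=S RL=W RR=S
t=26: phase=(18,6,1,7) vs β=12 → FL=W FR=S RL=S RR=S
t=29: phase=(1,9,4,10) vs β=12 → FL=S FR=S RL=S RR=S
t=30: phase=(2,10,5,11) vs β=12 → FL=S FR=S RL=S RR=S
t=39: phase=(11,19,14,0) vs β=12 → FL=S FR=W RL=W RR=S

t=0: FL=W FR=S RL=W RR=S
t=2: FL=W FR=S RL=W RR=S
t=26: FL=W FR=S RL=S RR=S
t=29: FL=S FR=S RL=S RR=S
t=30: FL=S FR=S RL=S RR=S
t=39: FL=S FR=W RL=W RR=S


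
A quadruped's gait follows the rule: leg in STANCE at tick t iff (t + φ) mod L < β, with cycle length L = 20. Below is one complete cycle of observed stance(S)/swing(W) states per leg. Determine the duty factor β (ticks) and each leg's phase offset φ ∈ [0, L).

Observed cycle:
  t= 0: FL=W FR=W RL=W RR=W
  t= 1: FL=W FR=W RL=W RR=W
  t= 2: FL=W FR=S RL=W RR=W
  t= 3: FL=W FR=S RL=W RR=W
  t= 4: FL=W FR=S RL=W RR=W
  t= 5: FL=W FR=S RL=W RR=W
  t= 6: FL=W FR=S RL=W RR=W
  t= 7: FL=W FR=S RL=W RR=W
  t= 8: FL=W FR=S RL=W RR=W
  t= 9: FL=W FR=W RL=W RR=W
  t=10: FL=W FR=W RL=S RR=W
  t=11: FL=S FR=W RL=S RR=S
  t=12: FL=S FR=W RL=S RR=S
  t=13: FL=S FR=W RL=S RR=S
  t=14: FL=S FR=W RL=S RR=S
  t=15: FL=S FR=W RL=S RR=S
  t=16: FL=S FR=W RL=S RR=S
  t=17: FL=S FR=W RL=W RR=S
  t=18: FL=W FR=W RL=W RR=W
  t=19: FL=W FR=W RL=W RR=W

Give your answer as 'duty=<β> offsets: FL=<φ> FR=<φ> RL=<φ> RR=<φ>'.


duty β = stance ticks per leg = 7
FL: stance ticks = 7; W→S at t=11 → φ=9
FR: stance ticks = 7; W→S at t=2 → φ=18
RL: stance ticks = 7; W→S at t=10 → φ=10
RR: stance ticks = 7; W→S at t=11 → φ=9

duty=7 offsets: FL=9 FR=18 RL=10 RR=9


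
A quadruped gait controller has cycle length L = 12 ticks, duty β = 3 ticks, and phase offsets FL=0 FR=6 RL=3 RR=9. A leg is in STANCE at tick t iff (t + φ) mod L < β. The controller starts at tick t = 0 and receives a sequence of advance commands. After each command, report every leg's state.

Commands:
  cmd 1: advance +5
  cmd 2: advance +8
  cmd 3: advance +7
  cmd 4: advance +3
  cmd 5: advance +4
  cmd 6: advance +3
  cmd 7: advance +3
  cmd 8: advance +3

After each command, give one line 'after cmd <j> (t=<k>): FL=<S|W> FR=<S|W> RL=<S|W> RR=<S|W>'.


start t=0: FL=S FR=W RL=W RR=W
cmd 1: advance +5 → t=5, phase=(5,11,8,2) → FL=W FR=W RL=W RR=S
cmd 2: advance +8 → t=13, phase=(1,7,4,10) → FL=S FR=W RL=W RR=W
cmd 3: advance +7 → t=20, phase=(8,2,11,5) → FL=W FR=S RL=W RR=W
cmd 4: advance +3 → t=23, phase=(11,5,2,8) → FL=W FR=W RL=S RR=W
cmd 5: advance +4 → t=27, phase=(3,9,6,0) → FL=W FR=W RL=W RR=S
cmd 6: advance +3 → t=30, phase=(6,0,9,3) → FL=W FR=S RL=W RR=W
cmd 7: advance +3 → t=33, phase=(9,3,0,6) → FL=W FR=W RL=S RR=W
cmd 8: advance +3 → t=36, phase=(0,6,3,9) → FL=S FR=W RL=W RR=W

after cmd 1 (t=5): FL=W FR=W RL=W RR=S
after cmd 2 (t=13): FL=S FR=W RL=W RR=W
after cmd 3 (t=20): FL=W FR=S RL=W RR=W
after cmd 4 (t=23): FL=W FR=W RL=S RR=W
after cmd 5 (t=27): FL=W FR=W RL=W RR=S
after cmd 6 (t=30): FL=W FR=S RL=W RR=W
after cmd 7 (t=33): FL=W FR=W RL=S RR=W
after cmd 8 (t=36): FL=S FR=W RL=W RR=W


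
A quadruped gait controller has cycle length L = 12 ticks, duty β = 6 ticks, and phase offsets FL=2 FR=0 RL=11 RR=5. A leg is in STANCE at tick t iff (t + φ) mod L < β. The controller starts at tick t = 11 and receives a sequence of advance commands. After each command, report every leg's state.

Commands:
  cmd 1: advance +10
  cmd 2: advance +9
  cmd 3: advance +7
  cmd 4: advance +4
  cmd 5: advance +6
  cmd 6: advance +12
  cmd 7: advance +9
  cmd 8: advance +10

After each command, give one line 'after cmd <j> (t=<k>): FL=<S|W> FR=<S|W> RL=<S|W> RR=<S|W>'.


start t=11: FL=S FR=W RL=W RR=S
cmd 1: advance +10 → t=21, phase=(11,9,8,2) → FL=W FR=W RL=W RR=S
cmd 2: advance +9 → t=30, phase=(8,6,5,11) → FL=W FR=W RL=S RR=W
cmd 3: advance +7 → t=37, phase=(3,1,0,6) → FL=S FR=S RL=S RR=W
cmd 4: advance +4 → t=41, phase=(7,5,4,10) → FL=W FR=S RL=S RR=W
cmd 5: advance +6 → t=47, phase=(1,11,10,4) → FL=S FR=W RL=W RR=S
cmd 6: advance +12 → t=59, phase=(1,11,10,4) → FL=S FR=W RL=W RR=S
cmd 7: advance +9 → t=68, phase=(10,8,7,1) → FL=W FR=W RL=W RR=S
cmd 8: advance +10 → t=78, phase=(8,6,5,11) → FL=W FR=W RL=S RR=W

after cmd 1 (t=21): FL=W FR=W RL=W RR=S
after cmd 2 (t=30): FL=W FR=W RL=S RR=W
after cmd 3 (t=37): FL=S FR=S RL=S RR=W
after cmd 4 (t=41): FL=W FR=S RL=S RR=W
after cmd 5 (t=47): FL=S FR=W RL=W RR=S
after cmd 6 (t=59): FL=S FR=W RL=W RR=S
after cmd 7 (t=68): FL=W FR=W RL=W RR=S
after cmd 8 (t=78): FL=W FR=W RL=S RR=W


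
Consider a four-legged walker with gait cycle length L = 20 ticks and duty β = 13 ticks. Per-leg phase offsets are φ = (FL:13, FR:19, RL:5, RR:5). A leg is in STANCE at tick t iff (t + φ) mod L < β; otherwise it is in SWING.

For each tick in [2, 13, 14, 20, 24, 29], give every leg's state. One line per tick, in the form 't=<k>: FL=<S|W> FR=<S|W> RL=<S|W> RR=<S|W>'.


t=2: phase=(15,1,7,7) vs β=13 → FL=W FR=S RL=S RR=S
t=13: phase=(6,12,18,18) vs β=13 → FL=S FR=S RL=W RR=W
t=14: phase=(7,13,19,19) vs β=13 → FL=S FR=W RL=W RR=W
t=20: phase=(13,19,5,5) vs β=13 → FL=W FR=W RL=S RR=S
t=24: phase=(17,3,9,9) vs β=13 → FL=W FR=S RL=S RR=S
t=29: phase=(2,8,14,14) vs β=13 → FL=S FR=S RL=W RR=W

t=2: FL=W FR=S RL=S RR=S
t=13: FL=S FR=S RL=W RR=W
t=14: FL=S FR=W RL=W RR=W
t=20: FL=W FR=W RL=S RR=S
t=24: FL=W FR=S RL=S RR=S
t=29: FL=S FR=S RL=W RR=W


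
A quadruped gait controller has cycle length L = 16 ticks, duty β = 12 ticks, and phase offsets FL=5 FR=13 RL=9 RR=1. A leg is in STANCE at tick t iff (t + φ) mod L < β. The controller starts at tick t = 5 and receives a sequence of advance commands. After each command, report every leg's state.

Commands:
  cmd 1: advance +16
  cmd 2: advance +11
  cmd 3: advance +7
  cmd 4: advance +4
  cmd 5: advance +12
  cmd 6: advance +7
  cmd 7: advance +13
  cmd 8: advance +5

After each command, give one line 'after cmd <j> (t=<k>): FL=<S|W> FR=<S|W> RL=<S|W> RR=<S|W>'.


start t=5: FL=S FR=S RL=W RR=S
cmd 1: advance +16 → t=21, phase=(10,2,14,6) → FL=S FR=S RL=W RR=S
cmd 2: advance +11 → t=32, phase=(5,13,9,1) → FL=S FR=W RL=S RR=S
cmd 3: advance +7 → t=39, phase=(12,4,0,8) → FL=W FR=S RL=S RR=S
cmd 4: advance +4 → t=43, phase=(0,8,4,12) → FL=S FR=S RL=S RR=W
cmd 5: advance +12 → t=55, phase=(12,4,0,8) → FL=W FR=S RL=S RR=S
cmd 6: advance +7 → t=62, phase=(3,11,7,15) → FL=S FR=S RL=S RR=W
cmd 7: advance +13 → t=75, phase=(0,8,4,12) → FL=S FR=S RL=S RR=W
cmd 8: advance +5 → t=80, phase=(5,13,9,1) → FL=S FR=W RL=S RR=S

after cmd 1 (t=21): FL=S FR=S RL=W RR=S
after cmd 2 (t=32): FL=S FR=W RL=S RR=S
after cmd 3 (t=39): FL=W FR=S RL=S RR=S
after cmd 4 (t=43): FL=S FR=S RL=S RR=W
after cmd 5 (t=55): FL=W FR=S RL=S RR=S
after cmd 6 (t=62): FL=S FR=S RL=S RR=W
after cmd 7 (t=75): FL=S FR=S RL=S RR=W
after cmd 8 (t=80): FL=S FR=W RL=S RR=S


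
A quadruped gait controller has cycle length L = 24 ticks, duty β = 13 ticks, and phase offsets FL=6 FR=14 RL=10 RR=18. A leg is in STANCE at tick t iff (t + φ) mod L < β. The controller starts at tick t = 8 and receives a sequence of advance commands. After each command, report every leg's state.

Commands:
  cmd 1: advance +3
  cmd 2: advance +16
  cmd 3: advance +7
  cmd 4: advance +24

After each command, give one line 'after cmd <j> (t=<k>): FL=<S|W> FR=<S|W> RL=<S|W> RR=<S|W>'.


after cmd 1 (t=11): FL=W FR=S RL=W RR=S
after cmd 2 (t=27): FL=S FR=W RL=W RR=W
after cmd 3 (t=34): FL=W FR=S RL=W RR=S
after cmd 4 (t=58): FL=W FR=S RL=W RR=S

start t=8: FL=W FR=W RL=W RR=S
cmd 1: advance +3 → t=11, phase=(17,1,21,5) → FL=W FR=S RL=W RR=S
cmd 2: advance +16 → t=27, phase=(9,17,13,21) → FL=S FR=W RL=W RR=W
cmd 3: advance +7 → t=34, phase=(16,0,20,4) → FL=W FR=S RL=W RR=S
cmd 4: advance +24 → t=58, phase=(16,0,20,4) → FL=W FR=S RL=W RR=S


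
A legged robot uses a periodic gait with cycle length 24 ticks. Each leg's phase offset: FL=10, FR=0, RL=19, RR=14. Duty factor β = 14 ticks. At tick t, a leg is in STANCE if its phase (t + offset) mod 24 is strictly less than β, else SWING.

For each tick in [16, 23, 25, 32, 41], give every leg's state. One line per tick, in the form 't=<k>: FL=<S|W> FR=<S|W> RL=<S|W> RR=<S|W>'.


t=16: phase=(2,16,11,6) vs β=14 → FL=S FR=W RL=S RR=S
t=23: phase=(9,23,18,13) vs β=14 → FL=S FR=W RL=W RR=S
t=25: phase=(11,1,20,15) vs β=14 → FL=S FR=S RL=W RR=W
t=32: phase=(18,8,3,22) vs β=14 → FL=W FR=S RL=S RR=W
t=41: phase=(3,17,12,7) vs β=14 → FL=S FR=W RL=S RR=S

t=16: FL=S FR=W RL=S RR=S
t=23: FL=S FR=W RL=W RR=S
t=25: FL=S FR=S RL=W RR=W
t=32: FL=W FR=S RL=S RR=W
t=41: FL=S FR=W RL=S RR=S


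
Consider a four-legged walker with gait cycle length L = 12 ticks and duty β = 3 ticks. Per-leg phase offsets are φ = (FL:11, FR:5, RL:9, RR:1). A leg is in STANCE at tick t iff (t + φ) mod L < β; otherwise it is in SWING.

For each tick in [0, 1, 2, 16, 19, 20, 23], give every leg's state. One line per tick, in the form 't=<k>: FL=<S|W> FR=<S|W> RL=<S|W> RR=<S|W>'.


t=0: phase=(11,5,9,1) vs β=3 → FL=W FR=W RL=W RR=S
t=1: phase=(0,6,10,2) vs β=3 → FL=S FR=W RL=W RR=S
t=2: phase=(1,7,11,3) vs β=3 → FL=S FR=W RL=W RR=W
t=16: phase=(3,9,1,5) vs β=3 → FL=W FR=W RL=S RR=W
t=19: phase=(6,0,4,8) vs β=3 → FL=W FR=S RL=W RR=W
t=20: phase=(7,1,5,9) vs β=3 → FL=W FR=S RL=W RR=W
t=23: phase=(10,4,8,0) vs β=3 → FL=W FR=W RL=W RR=S

t=0: FL=W FR=W RL=W RR=S
t=1: FL=S FR=W RL=W RR=S
t=2: FL=S FR=W RL=W RR=W
t=16: FL=W FR=W RL=S RR=W
t=19: FL=W FR=S RL=W RR=W
t=20: FL=W FR=S RL=W RR=W
t=23: FL=W FR=W RL=W RR=S


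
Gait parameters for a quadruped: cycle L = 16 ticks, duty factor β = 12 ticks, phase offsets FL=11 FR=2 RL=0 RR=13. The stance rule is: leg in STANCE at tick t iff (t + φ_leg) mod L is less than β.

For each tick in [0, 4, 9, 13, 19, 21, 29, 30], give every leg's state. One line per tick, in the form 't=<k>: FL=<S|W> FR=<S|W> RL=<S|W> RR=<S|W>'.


t=0: FL=S FR=S RL=S RR=W
t=4: FL=W FR=S RL=S RR=S
t=9: FL=S FR=S RL=S RR=S
t=13: FL=S FR=W RL=W RR=S
t=19: FL=W FR=S RL=S RR=S
t=21: FL=S FR=S RL=S RR=S
t=29: FL=S FR=W RL=W RR=S
t=30: FL=S FR=S RL=W RR=S

t=0: phase=(11,2,0,13) vs β=12 → FL=S FR=S RL=S RR=W
t=4: phase=(15,6,4,1) vs β=12 → FL=W FR=S RL=S RR=S
t=9: phase=(4,11,9,6) vs β=12 → FL=S FR=S RL=S RR=S
t=13: phase=(8,15,13,10) vs β=12 → FL=S FR=W RL=W RR=S
t=19: phase=(14,5,3,0) vs β=12 → FL=W FR=S RL=S RR=S
t=21: phase=(0,7,5,2) vs β=12 → FL=S FR=S RL=S RR=S
t=29: phase=(8,15,13,10) vs β=12 → FL=S FR=W RL=W RR=S
t=30: phase=(9,0,14,11) vs β=12 → FL=S FR=S RL=W RR=S


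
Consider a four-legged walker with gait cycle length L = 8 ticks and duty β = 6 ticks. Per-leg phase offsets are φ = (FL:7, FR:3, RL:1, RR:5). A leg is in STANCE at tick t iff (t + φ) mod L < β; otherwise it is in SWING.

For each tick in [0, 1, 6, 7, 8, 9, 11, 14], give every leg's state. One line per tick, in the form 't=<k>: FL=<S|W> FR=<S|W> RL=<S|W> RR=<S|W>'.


t=0: phase=(7,3,1,5) vs β=6 → FL=W FR=S RL=S RR=S
t=1: phase=(0,4,2,6) vs β=6 → FL=S FR=S RL=S RR=W
t=6: phase=(5,1,7,3) vs β=6 → FL=S FR=S RL=W RR=S
t=7: phase=(6,2,0,4) vs β=6 → FL=W FR=S RL=S RR=S
t=8: phase=(7,3,1,5) vs β=6 → FL=W FR=S RL=S RR=S
t=9: phase=(0,4,2,6) vs β=6 → FL=S FR=S RL=S RR=W
t=11: phase=(2,6,4,0) vs β=6 → FL=S FR=W RL=S RR=S
t=14: phase=(5,1,7,3) vs β=6 → FL=S FR=S RL=W RR=S

t=0: FL=W FR=S RL=S RR=S
t=1: FL=S FR=S RL=S RR=W
t=6: FL=S FR=S RL=W RR=S
t=7: FL=W FR=S RL=S RR=S
t=8: FL=W FR=S RL=S RR=S
t=9: FL=S FR=S RL=S RR=W
t=11: FL=S FR=W RL=S RR=S
t=14: FL=S FR=S RL=W RR=S


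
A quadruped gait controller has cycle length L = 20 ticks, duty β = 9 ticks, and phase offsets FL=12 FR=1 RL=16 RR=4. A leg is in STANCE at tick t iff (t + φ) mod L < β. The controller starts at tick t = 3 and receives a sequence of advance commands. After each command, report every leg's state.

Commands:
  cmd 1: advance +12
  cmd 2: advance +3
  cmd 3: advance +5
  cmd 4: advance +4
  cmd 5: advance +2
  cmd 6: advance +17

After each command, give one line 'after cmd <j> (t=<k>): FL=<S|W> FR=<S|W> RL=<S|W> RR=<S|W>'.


start t=3: FL=W FR=S RL=W RR=S
cmd 1: advance +12 → t=15, phase=(7,16,11,19) → FL=S FR=W RL=W RR=W
cmd 2: advance +3 → t=18, phase=(10,19,14,2) → FL=W FR=W RL=W RR=S
cmd 3: advance +5 → t=23, phase=(15,4,19,7) → FL=W FR=S RL=W RR=S
cmd 4: advance +4 → t=27, phase=(19,8,3,11) → FL=W FR=S RL=S RR=W
cmd 5: advance +2 → t=29, phase=(1,10,5,13) → FL=S FR=W RL=S RR=W
cmd 6: advance +17 → t=46, phase=(18,7,2,10) → FL=W FR=S RL=S RR=W

after cmd 1 (t=15): FL=S FR=W RL=W RR=W
after cmd 2 (t=18): FL=W FR=W RL=W RR=S
after cmd 3 (t=23): FL=W FR=S RL=W RR=S
after cmd 4 (t=27): FL=W FR=S RL=S RR=W
after cmd 5 (t=29): FL=S FR=W RL=S RR=W
after cmd 6 (t=46): FL=W FR=S RL=S RR=W


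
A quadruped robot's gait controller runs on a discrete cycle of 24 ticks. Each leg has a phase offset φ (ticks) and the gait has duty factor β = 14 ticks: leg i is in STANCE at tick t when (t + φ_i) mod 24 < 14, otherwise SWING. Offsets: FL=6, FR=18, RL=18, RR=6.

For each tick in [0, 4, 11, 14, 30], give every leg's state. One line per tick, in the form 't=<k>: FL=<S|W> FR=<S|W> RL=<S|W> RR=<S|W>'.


t=0: FL=S FR=W RL=W RR=S
t=4: FL=S FR=W RL=W RR=S
t=11: FL=W FR=S RL=S RR=W
t=14: FL=W FR=S RL=S RR=W
t=30: FL=S FR=S RL=S RR=S

t=0: phase=(6,18,18,6) vs β=14 → FL=S FR=W RL=W RR=S
t=4: phase=(10,22,22,10) vs β=14 → FL=S FR=W RL=W RR=S
t=11: phase=(17,5,5,17) vs β=14 → FL=W FR=S RL=S RR=W
t=14: phase=(20,8,8,20) vs β=14 → FL=W FR=S RL=S RR=W
t=30: phase=(12,0,0,12) vs β=14 → FL=S FR=S RL=S RR=S


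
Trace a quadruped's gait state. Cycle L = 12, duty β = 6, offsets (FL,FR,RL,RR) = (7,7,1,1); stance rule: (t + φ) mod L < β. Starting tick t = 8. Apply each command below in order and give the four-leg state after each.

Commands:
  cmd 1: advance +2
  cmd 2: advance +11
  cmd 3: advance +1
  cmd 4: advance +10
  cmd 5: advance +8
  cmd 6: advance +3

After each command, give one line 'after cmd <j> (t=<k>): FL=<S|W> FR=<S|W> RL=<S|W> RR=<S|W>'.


start t=8: FL=S FR=S RL=W RR=W
cmd 1: advance +2 → t=10, phase=(5,5,11,11) → FL=S FR=S RL=W RR=W
cmd 2: advance +11 → t=21, phase=(4,4,10,10) → FL=S FR=S RL=W RR=W
cmd 3: advance +1 → t=22, phase=(5,5,11,11) → FL=S FR=S RL=W RR=W
cmd 4: advance +10 → t=32, phase=(3,3,9,9) → FL=S FR=S RL=W RR=W
cmd 5: advance +8 → t=40, phase=(11,11,5,5) → FL=W FR=W RL=S RR=S
cmd 6: advance +3 → t=43, phase=(2,2,8,8) → FL=S FR=S RL=W RR=W

after cmd 1 (t=10): FL=S FR=S RL=W RR=W
after cmd 2 (t=21): FL=S FR=S RL=W RR=W
after cmd 3 (t=22): FL=S FR=S RL=W RR=W
after cmd 4 (t=32): FL=S FR=S RL=W RR=W
after cmd 5 (t=40): FL=W FR=W RL=S RR=S
after cmd 6 (t=43): FL=S FR=S RL=W RR=W


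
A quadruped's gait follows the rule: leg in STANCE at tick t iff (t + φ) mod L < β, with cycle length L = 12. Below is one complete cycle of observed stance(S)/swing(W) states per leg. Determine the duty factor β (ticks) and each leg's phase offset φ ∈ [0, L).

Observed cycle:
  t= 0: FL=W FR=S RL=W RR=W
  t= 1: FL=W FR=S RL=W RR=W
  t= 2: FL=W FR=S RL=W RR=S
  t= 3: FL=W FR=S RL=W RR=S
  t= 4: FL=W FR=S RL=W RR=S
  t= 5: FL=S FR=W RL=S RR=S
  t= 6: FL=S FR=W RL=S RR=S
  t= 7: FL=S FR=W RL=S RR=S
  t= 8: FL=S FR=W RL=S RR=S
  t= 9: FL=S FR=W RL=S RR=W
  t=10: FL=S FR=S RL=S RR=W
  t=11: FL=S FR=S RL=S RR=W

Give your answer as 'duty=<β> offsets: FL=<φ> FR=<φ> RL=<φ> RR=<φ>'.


duty=7 offsets: FL=7 FR=2 RL=7 RR=10

duty β = stance ticks per leg = 7
FL: stance ticks = 7; W→S at t=5 → φ=7
FR: stance ticks = 7; W→S at t=10 → φ=2
RL: stance ticks = 7; W→S at t=5 → φ=7
RR: stance ticks = 7; W→S at t=2 → φ=10


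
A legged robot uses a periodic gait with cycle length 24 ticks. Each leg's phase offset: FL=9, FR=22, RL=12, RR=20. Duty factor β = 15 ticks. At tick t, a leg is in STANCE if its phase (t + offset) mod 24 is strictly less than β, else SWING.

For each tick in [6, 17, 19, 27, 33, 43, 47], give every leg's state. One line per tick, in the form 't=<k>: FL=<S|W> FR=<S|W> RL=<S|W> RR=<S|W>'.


t=6: phase=(15,4,18,2) vs β=15 → FL=W FR=S RL=W RR=S
t=17: phase=(2,15,5,13) vs β=15 → FL=S FR=W RL=S RR=S
t=19: phase=(4,17,7,15) vs β=15 → FL=S FR=W RL=S RR=W
t=27: phase=(12,1,15,23) vs β=15 → FL=S FR=S RL=W RR=W
t=33: phase=(18,7,21,5) vs β=15 → FL=W FR=S RL=W RR=S
t=43: phase=(4,17,7,15) vs β=15 → FL=S FR=W RL=S RR=W
t=47: phase=(8,21,11,19) vs β=15 → FL=S FR=W RL=S RR=W

t=6: FL=W FR=S RL=W RR=S
t=17: FL=S FR=W RL=S RR=S
t=19: FL=S FR=W RL=S RR=W
t=27: FL=S FR=S RL=W RR=W
t=33: FL=W FR=S RL=W RR=S
t=43: FL=S FR=W RL=S RR=W
t=47: FL=S FR=W RL=S RR=W


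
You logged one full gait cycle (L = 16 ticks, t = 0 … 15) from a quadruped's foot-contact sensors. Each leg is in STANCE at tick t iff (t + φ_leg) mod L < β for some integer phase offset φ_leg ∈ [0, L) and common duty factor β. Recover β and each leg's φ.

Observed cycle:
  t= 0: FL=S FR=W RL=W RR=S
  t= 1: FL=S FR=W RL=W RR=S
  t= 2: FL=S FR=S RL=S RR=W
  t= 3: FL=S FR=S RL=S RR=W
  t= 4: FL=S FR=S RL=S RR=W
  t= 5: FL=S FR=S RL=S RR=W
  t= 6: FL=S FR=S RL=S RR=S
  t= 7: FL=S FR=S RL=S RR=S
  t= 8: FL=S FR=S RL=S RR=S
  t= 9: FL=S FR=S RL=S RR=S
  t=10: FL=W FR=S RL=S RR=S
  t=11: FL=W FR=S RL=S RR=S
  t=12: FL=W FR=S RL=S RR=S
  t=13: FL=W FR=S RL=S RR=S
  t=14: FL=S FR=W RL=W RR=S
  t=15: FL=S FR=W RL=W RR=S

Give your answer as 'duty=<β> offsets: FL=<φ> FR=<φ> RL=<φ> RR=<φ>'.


duty β = stance ticks per leg = 12
FL: stance ticks = 12; W→S at t=14 → φ=2
FR: stance ticks = 12; W→S at t=2 → φ=14
RL: stance ticks = 12; W→S at t=2 → φ=14
RR: stance ticks = 12; W→S at t=6 → φ=10

duty=12 offsets: FL=2 FR=14 RL=14 RR=10


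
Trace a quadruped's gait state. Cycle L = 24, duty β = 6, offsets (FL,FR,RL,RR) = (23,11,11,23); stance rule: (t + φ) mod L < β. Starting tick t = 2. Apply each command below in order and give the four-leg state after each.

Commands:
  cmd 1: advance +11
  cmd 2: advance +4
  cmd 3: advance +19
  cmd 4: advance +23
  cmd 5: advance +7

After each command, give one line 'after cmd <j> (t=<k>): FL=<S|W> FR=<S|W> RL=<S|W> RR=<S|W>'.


start t=2: FL=S FR=W RL=W RR=S
cmd 1: advance +11 → t=13, phase=(12,0,0,12) → FL=W FR=S RL=S RR=W
cmd 2: advance +4 → t=17, phase=(16,4,4,16) → FL=W FR=S RL=S RR=W
cmd 3: advance +19 → t=36, phase=(11,23,23,11) → FL=W FR=W RL=W RR=W
cmd 4: advance +23 → t=59, phase=(10,22,22,10) → FL=W FR=W RL=W RR=W
cmd 5: advance +7 → t=66, phase=(17,5,5,17) → FL=W FR=S RL=S RR=W

after cmd 1 (t=13): FL=W FR=S RL=S RR=W
after cmd 2 (t=17): FL=W FR=S RL=S RR=W
after cmd 3 (t=36): FL=W FR=W RL=W RR=W
after cmd 4 (t=59): FL=W FR=W RL=W RR=W
after cmd 5 (t=66): FL=W FR=S RL=S RR=W


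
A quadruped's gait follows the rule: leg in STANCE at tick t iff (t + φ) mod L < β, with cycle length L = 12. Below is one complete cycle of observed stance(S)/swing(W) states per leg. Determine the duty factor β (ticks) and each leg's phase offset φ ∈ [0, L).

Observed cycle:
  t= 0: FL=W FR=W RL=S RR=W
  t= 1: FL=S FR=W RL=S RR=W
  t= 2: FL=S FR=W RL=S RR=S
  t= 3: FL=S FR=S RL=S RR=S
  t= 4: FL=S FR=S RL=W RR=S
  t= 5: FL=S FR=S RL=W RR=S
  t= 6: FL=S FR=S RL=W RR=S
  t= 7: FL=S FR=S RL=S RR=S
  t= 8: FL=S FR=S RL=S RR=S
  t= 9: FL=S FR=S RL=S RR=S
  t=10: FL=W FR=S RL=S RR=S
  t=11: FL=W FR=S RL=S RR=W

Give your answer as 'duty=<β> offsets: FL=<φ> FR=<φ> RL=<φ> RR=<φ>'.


duty β = stance ticks per leg = 9
FL: stance ticks = 9; W→S at t=1 → φ=11
FR: stance ticks = 9; W→S at t=3 → φ=9
RL: stance ticks = 9; W→S at t=7 → φ=5
RR: stance ticks = 9; W→S at t=2 → φ=10

duty=9 offsets: FL=11 FR=9 RL=5 RR=10


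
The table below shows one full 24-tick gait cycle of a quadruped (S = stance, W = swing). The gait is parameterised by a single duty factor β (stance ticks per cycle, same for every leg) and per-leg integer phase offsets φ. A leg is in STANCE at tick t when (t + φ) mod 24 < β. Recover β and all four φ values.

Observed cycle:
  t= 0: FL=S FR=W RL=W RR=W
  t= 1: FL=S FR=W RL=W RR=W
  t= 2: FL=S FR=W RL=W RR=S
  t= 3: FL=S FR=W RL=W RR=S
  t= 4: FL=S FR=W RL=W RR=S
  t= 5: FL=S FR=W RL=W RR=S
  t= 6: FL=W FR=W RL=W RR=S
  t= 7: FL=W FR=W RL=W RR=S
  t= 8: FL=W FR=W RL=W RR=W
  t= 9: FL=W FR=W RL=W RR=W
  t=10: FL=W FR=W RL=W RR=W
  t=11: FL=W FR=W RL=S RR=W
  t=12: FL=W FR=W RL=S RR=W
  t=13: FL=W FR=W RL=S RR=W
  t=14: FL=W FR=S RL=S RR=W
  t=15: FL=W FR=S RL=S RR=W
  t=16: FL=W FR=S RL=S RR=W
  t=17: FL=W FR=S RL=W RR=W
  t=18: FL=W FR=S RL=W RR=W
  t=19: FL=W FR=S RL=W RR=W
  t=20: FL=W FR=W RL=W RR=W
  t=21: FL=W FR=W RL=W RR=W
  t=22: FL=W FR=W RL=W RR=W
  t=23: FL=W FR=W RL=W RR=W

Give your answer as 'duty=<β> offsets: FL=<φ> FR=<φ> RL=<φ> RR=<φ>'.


duty=6 offsets: FL=0 FR=10 RL=13 RR=22

duty β = stance ticks per leg = 6
FL: stance ticks = 6; W→S at t=0 → φ=0
FR: stance ticks = 6; W→S at t=14 → φ=10
RL: stance ticks = 6; W→S at t=11 → φ=13
RR: stance ticks = 6; W→S at t=2 → φ=22


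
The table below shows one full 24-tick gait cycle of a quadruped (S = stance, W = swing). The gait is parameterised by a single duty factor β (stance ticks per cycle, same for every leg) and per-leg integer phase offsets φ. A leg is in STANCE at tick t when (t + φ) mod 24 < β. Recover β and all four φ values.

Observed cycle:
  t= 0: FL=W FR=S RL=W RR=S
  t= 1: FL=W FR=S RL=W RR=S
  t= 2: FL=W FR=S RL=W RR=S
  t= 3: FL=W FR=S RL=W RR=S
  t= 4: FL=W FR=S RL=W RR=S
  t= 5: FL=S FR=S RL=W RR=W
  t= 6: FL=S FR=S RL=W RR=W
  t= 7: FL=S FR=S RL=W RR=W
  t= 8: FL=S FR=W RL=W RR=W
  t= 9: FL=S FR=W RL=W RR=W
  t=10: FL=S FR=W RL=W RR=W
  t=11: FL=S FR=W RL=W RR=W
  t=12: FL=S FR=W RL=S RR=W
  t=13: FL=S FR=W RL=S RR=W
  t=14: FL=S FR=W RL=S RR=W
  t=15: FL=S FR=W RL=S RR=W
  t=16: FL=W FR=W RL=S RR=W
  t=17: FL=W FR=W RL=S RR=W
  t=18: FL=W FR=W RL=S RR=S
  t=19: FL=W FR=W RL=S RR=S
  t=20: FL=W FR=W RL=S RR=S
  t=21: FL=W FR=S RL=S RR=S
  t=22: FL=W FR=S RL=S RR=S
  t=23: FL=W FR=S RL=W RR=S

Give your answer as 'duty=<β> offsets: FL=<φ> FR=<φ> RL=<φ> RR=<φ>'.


duty=11 offsets: FL=19 FR=3 RL=12 RR=6

duty β = stance ticks per leg = 11
FL: stance ticks = 11; W→S at t=5 → φ=19
FR: stance ticks = 11; W→S at t=21 → φ=3
RL: stance ticks = 11; W→S at t=12 → φ=12
RR: stance ticks = 11; W→S at t=18 → φ=6


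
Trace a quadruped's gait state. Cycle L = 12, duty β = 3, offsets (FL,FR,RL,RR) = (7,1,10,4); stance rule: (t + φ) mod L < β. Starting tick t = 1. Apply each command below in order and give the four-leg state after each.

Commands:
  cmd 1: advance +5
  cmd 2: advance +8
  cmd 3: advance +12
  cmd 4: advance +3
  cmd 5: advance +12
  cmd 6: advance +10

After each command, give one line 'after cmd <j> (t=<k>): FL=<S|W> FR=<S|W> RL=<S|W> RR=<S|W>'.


after cmd 1 (t=6): FL=S FR=W RL=W RR=W
after cmd 2 (t=14): FL=W FR=W RL=S RR=W
after cmd 3 (t=26): FL=W FR=W RL=S RR=W
after cmd 4 (t=29): FL=S FR=W RL=W RR=W
after cmd 5 (t=41): FL=S FR=W RL=W RR=W
after cmd 6 (t=51): FL=W FR=W RL=S RR=W

start t=1: FL=W FR=S RL=W RR=W
cmd 1: advance +5 → t=6, phase=(1,7,4,10) → FL=S FR=W RL=W RR=W
cmd 2: advance +8 → t=14, phase=(9,3,0,6) → FL=W FR=W RL=S RR=W
cmd 3: advance +12 → t=26, phase=(9,3,0,6) → FL=W FR=W RL=S RR=W
cmd 4: advance +3 → t=29, phase=(0,6,3,9) → FL=S FR=W RL=W RR=W
cmd 5: advance +12 → t=41, phase=(0,6,3,9) → FL=S FR=W RL=W RR=W
cmd 6: advance +10 → t=51, phase=(10,4,1,7) → FL=W FR=W RL=S RR=W


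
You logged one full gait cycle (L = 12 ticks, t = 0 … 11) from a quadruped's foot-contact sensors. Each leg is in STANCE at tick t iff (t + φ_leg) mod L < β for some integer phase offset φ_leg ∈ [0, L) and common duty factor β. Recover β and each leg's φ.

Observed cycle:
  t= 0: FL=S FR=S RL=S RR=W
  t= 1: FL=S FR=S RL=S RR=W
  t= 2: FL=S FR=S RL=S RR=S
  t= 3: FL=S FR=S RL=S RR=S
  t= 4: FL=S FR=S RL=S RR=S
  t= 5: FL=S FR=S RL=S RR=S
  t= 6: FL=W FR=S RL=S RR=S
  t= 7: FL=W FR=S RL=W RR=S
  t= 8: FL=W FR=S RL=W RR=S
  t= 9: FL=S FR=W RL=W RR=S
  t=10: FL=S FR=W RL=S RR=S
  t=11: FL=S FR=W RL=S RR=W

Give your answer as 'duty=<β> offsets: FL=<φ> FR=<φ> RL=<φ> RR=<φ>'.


duty=9 offsets: FL=3 FR=0 RL=2 RR=10

duty β = stance ticks per leg = 9
FL: stance ticks = 9; W→S at t=9 → φ=3
FR: stance ticks = 9; W→S at t=0 → φ=0
RL: stance ticks = 9; W→S at t=10 → φ=2
RR: stance ticks = 9; W→S at t=2 → φ=10


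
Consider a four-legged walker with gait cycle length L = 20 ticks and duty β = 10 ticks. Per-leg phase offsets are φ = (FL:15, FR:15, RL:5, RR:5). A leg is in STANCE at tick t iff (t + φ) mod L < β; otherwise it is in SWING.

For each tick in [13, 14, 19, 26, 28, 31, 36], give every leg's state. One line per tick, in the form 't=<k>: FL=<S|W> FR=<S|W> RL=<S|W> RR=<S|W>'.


t=13: phase=(8,8,18,18) vs β=10 → FL=S FR=S RL=W RR=W
t=14: phase=(9,9,19,19) vs β=10 → FL=S FR=S RL=W RR=W
t=19: phase=(14,14,4,4) vs β=10 → FL=W FR=W RL=S RR=S
t=26: phase=(1,1,11,11) vs β=10 → FL=S FR=S RL=W RR=W
t=28: phase=(3,3,13,13) vs β=10 → FL=S FR=S RL=W RR=W
t=31: phase=(6,6,16,16) vs β=10 → FL=S FR=S RL=W RR=W
t=36: phase=(11,11,1,1) vs β=10 → FL=W FR=W RL=S RR=S

t=13: FL=S FR=S RL=W RR=W
t=14: FL=S FR=S RL=W RR=W
t=19: FL=W FR=W RL=S RR=S
t=26: FL=S FR=S RL=W RR=W
t=28: FL=S FR=S RL=W RR=W
t=31: FL=S FR=S RL=W RR=W
t=36: FL=W FR=W RL=S RR=S


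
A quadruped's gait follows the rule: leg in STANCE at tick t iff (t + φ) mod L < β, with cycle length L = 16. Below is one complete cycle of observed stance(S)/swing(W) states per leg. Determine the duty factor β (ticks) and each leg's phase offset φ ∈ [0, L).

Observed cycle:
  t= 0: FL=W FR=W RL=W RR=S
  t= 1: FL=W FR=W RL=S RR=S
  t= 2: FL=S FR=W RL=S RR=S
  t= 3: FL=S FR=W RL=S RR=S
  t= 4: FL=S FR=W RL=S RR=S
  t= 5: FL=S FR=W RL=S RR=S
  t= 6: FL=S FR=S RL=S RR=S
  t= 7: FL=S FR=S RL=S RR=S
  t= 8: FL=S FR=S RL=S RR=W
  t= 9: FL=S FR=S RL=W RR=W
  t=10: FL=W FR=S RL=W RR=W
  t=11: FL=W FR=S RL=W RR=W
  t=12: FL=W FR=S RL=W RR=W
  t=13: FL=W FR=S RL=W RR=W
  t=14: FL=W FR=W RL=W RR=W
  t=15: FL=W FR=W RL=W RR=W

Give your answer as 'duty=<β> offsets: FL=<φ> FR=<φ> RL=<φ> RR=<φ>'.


duty=8 offsets: FL=14 FR=10 RL=15 RR=0

duty β = stance ticks per leg = 8
FL: stance ticks = 8; W→S at t=2 → φ=14
FR: stance ticks = 8; W→S at t=6 → φ=10
RL: stance ticks = 8; W→S at t=1 → φ=15
RR: stance ticks = 8; W→S at t=0 → φ=0


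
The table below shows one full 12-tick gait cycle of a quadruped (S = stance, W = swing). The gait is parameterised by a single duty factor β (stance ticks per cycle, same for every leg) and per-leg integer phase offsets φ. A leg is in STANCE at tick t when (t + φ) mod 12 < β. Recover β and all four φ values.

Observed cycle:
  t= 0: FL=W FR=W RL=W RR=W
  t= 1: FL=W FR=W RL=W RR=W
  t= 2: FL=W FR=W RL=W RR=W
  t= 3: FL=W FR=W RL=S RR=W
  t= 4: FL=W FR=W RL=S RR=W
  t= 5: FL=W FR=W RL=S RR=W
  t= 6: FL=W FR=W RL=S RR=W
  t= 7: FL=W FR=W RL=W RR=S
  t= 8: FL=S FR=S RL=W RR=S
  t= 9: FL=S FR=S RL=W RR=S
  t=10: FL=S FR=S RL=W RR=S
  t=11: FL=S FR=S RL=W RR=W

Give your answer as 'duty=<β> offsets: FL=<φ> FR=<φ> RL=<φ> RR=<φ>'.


duty β = stance ticks per leg = 4
FL: stance ticks = 4; W→S at t=8 → φ=4
FR: stance ticks = 4; W→S at t=8 → φ=4
RL: stance ticks = 4; W→S at t=3 → φ=9
RR: stance ticks = 4; W→S at t=7 → φ=5

duty=4 offsets: FL=4 FR=4 RL=9 RR=5


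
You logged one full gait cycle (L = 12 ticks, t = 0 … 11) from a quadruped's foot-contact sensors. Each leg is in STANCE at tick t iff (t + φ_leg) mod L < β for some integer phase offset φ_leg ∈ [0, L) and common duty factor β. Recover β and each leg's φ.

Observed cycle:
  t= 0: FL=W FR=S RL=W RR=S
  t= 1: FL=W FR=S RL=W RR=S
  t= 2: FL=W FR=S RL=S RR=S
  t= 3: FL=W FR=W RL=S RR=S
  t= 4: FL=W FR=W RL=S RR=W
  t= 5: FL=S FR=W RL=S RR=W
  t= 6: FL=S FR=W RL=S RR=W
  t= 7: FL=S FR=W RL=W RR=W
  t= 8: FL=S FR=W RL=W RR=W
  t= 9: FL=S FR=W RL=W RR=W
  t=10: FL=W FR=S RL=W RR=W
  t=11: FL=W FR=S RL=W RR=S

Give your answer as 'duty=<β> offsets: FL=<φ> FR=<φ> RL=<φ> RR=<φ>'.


duty β = stance ticks per leg = 5
FL: stance ticks = 5; W→S at t=5 → φ=7
FR: stance ticks = 5; W→S at t=10 → φ=2
RL: stance ticks = 5; W→S at t=2 → φ=10
RR: stance ticks = 5; W→S at t=11 → φ=1

duty=5 offsets: FL=7 FR=2 RL=10 RR=1


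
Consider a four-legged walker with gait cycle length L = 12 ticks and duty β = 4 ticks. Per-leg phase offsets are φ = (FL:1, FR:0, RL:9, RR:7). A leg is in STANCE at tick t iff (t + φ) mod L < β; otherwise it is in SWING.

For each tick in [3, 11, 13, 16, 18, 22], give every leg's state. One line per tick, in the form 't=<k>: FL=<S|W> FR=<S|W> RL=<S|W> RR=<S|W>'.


t=3: phase=(4,3,0,10) vs β=4 → FL=W FR=S RL=S RR=W
t=11: phase=(0,11,8,6) vs β=4 → FL=S FR=W RL=W RR=W
t=13: phase=(2,1,10,8) vs β=4 → FL=S FR=S RL=W RR=W
t=16: phase=(5,4,1,11) vs β=4 → FL=W FR=W RL=S RR=W
t=18: phase=(7,6,3,1) vs β=4 → FL=W FR=W RL=S RR=S
t=22: phase=(11,10,7,5) vs β=4 → FL=W FR=W RL=W RR=W

t=3: FL=W FR=S RL=S RR=W
t=11: FL=S FR=W RL=W RR=W
t=13: FL=S FR=S RL=W RR=W
t=16: FL=W FR=W RL=S RR=W
t=18: FL=W FR=W RL=S RR=S
t=22: FL=W FR=W RL=W RR=W


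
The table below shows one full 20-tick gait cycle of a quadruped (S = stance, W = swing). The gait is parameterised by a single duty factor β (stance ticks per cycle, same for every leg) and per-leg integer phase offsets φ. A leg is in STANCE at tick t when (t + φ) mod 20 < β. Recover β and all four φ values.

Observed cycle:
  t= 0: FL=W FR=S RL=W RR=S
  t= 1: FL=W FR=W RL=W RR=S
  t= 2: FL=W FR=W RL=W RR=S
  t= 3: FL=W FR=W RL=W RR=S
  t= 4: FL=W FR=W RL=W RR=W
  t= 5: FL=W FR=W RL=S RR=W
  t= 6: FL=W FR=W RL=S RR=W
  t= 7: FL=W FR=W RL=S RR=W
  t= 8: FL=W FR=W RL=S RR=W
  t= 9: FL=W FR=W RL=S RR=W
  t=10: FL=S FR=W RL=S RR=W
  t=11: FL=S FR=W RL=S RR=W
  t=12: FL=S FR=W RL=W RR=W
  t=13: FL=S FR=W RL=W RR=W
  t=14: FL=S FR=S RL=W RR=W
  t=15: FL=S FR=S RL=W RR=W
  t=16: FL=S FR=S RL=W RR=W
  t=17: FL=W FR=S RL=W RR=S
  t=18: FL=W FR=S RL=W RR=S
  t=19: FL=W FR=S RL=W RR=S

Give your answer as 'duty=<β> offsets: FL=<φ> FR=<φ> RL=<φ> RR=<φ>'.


duty=7 offsets: FL=10 FR=6 RL=15 RR=3

duty β = stance ticks per leg = 7
FL: stance ticks = 7; W→S at t=10 → φ=10
FR: stance ticks = 7; W→S at t=14 → φ=6
RL: stance ticks = 7; W→S at t=5 → φ=15
RR: stance ticks = 7; W→S at t=17 → φ=3


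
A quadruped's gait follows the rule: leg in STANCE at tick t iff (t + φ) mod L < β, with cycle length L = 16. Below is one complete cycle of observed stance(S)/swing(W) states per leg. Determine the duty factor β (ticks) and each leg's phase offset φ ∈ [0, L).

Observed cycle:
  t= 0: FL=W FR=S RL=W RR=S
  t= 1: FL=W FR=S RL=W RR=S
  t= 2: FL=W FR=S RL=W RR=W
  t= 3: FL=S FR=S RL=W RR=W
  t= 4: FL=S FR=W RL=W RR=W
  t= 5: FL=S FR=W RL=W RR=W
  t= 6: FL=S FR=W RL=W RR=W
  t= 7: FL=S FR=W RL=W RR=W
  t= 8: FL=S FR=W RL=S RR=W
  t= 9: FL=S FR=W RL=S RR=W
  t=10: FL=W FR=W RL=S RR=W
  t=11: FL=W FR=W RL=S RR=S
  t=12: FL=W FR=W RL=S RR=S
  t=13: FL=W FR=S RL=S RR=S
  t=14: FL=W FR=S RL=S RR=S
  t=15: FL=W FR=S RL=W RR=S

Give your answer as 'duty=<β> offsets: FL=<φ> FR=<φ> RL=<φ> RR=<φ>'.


duty β = stance ticks per leg = 7
FL: stance ticks = 7; W→S at t=3 → φ=13
FR: stance ticks = 7; W→S at t=13 → φ=3
RL: stance ticks = 7; W→S at t=8 → φ=8
RR: stance ticks = 7; W→S at t=11 → φ=5

duty=7 offsets: FL=13 FR=3 RL=8 RR=5


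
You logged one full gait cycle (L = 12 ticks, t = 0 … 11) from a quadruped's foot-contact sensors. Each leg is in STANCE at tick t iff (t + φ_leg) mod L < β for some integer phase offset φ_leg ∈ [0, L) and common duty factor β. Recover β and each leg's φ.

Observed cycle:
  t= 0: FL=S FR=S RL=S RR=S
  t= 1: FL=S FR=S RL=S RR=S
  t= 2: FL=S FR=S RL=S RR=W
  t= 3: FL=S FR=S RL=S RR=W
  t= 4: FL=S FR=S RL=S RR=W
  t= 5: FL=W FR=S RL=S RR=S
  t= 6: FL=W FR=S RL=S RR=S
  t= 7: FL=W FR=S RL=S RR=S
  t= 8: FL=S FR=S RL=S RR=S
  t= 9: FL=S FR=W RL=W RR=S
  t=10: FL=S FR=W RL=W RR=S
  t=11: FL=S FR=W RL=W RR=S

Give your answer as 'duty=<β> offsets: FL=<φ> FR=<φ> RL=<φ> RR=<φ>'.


duty β = stance ticks per leg = 9
FL: stance ticks = 9; W→S at t=8 → φ=4
FR: stance ticks = 9; W→S at t=0 → φ=0
RL: stance ticks = 9; W→S at t=0 → φ=0
RR: stance ticks = 9; W→S at t=5 → φ=7

duty=9 offsets: FL=4 FR=0 RL=0 RR=7


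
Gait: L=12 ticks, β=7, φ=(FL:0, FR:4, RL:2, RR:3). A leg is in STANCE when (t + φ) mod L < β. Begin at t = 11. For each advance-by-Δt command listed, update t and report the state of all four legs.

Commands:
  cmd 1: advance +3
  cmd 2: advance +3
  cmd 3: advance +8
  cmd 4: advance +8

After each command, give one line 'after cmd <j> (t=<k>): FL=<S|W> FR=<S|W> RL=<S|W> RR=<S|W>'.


start t=11: FL=W FR=S RL=S RR=S
cmd 1: advance +3 → t=14, phase=(2,6,4,5) → FL=S FR=S RL=S RR=S
cmd 2: advance +3 → t=17, phase=(5,9,7,8) → FL=S FR=W RL=W RR=W
cmd 3: advance +8 → t=25, phase=(1,5,3,4) → FL=S FR=S RL=S RR=S
cmd 4: advance +8 → t=33, phase=(9,1,11,0) → FL=W FR=S RL=W RR=S

after cmd 1 (t=14): FL=S FR=S RL=S RR=S
after cmd 2 (t=17): FL=S FR=W RL=W RR=W
after cmd 3 (t=25): FL=S FR=S RL=S RR=S
after cmd 4 (t=33): FL=W FR=S RL=W RR=S


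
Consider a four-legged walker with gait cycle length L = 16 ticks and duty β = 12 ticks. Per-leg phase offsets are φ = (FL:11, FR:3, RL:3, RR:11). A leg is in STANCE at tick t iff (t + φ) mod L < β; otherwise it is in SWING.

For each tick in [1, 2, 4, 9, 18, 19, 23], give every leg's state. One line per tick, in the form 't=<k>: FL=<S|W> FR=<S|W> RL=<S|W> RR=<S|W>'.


t=1: phase=(12,4,4,12) vs β=12 → FL=W FR=S RL=S RR=W
t=2: phase=(13,5,5,13) vs β=12 → FL=W FR=S RL=S RR=W
t=4: phase=(15,7,7,15) vs β=12 → FL=W FR=S RL=S RR=W
t=9: phase=(4,12,12,4) vs β=12 → FL=S FR=W RL=W RR=S
t=18: phase=(13,5,5,13) vs β=12 → FL=W FR=S RL=S RR=W
t=19: phase=(14,6,6,14) vs β=12 → FL=W FR=S RL=S RR=W
t=23: phase=(2,10,10,2) vs β=12 → FL=S FR=S RL=S RR=S

t=1: FL=W FR=S RL=S RR=W
t=2: FL=W FR=S RL=S RR=W
t=4: FL=W FR=S RL=S RR=W
t=9: FL=S FR=W RL=W RR=S
t=18: FL=W FR=S RL=S RR=W
t=19: FL=W FR=S RL=S RR=W
t=23: FL=S FR=S RL=S RR=S


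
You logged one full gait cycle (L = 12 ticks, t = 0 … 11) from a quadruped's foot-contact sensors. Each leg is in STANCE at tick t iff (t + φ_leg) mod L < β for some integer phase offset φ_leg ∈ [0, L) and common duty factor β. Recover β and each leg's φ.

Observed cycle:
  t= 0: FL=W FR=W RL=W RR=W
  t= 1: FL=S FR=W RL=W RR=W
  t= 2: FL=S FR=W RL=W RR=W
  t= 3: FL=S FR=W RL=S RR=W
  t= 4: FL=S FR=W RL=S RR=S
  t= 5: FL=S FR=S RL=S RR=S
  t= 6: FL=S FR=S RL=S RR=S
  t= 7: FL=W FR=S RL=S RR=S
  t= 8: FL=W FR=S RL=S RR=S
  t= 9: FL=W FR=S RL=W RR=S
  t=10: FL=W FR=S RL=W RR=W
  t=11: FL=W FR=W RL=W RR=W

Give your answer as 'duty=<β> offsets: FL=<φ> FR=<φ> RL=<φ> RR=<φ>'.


duty=6 offsets: FL=11 FR=7 RL=9 RR=8

duty β = stance ticks per leg = 6
FL: stance ticks = 6; W→S at t=1 → φ=11
FR: stance ticks = 6; W→S at t=5 → φ=7
RL: stance ticks = 6; W→S at t=3 → φ=9
RR: stance ticks = 6; W→S at t=4 → φ=8


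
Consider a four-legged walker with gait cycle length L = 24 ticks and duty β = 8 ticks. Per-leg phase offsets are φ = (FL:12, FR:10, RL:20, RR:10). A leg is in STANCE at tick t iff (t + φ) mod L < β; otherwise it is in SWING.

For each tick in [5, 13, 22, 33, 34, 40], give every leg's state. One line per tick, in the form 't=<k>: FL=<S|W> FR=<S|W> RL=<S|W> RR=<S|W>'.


t=5: phase=(17,15,1,15) vs β=8 → FL=W FR=W RL=S RR=W
t=13: phase=(1,23,9,23) vs β=8 → FL=S FR=W RL=W RR=W
t=22: phase=(10,8,18,8) vs β=8 → FL=W FR=W RL=W RR=W
t=33: phase=(21,19,5,19) vs β=8 → FL=W FR=W RL=S RR=W
t=34: phase=(22,20,6,20) vs β=8 → FL=W FR=W RL=S RR=W
t=40: phase=(4,2,12,2) vs β=8 → FL=S FR=S RL=W RR=S

t=5: FL=W FR=W RL=S RR=W
t=13: FL=S FR=W RL=W RR=W
t=22: FL=W FR=W RL=W RR=W
t=33: FL=W FR=W RL=S RR=W
t=34: FL=W FR=W RL=S RR=W
t=40: FL=S FR=S RL=W RR=S


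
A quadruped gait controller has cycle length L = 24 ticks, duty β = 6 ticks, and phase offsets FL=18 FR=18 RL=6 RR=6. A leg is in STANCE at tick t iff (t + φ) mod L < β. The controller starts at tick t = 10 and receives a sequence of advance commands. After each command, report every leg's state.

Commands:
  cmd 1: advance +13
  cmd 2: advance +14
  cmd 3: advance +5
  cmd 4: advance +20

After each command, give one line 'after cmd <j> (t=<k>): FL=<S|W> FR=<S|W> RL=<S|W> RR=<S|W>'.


start t=10: FL=S FR=S RL=W RR=W
cmd 1: advance +13 → t=23, phase=(17,17,5,5) → FL=W FR=W RL=S RR=S
cmd 2: advance +14 → t=37, phase=(7,7,19,19) → FL=W FR=W RL=W RR=W
cmd 3: advance +5 → t=42, phase=(12,12,0,0) → FL=W FR=W RL=S RR=S
cmd 4: advance +20 → t=62, phase=(8,8,20,20) → FL=W FR=W RL=W RR=W

after cmd 1 (t=23): FL=W FR=W RL=S RR=S
after cmd 2 (t=37): FL=W FR=W RL=W RR=W
after cmd 3 (t=42): FL=W FR=W RL=S RR=S
after cmd 4 (t=62): FL=W FR=W RL=W RR=W
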